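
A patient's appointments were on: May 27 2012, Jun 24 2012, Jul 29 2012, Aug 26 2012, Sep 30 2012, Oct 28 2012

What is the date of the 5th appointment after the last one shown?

Every date is a Sunday; gaps 28, 35, 28, 35, 28 days.
Each is the last Sunday of its month (at least one falls on the 29th or later, ruling out '4th Sunday').
November 2012 ends with Sunday Nov 25 2012.
December 2012 ends with Sunday Dec 30 2012.
Last Sunday of January 2013: Jan 27 2013.
Last Sunday of February 2013: Feb 24 2013.
March 2013 ends with Sunday Mar 31 2013.

Mar 31 2013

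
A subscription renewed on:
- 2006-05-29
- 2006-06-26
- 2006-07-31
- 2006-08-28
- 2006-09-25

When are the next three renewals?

2006-10-30, 2006-11-27, 2006-12-25

All Mondays; the gaps (28, 35, 28, 28) vary with month length.
This is the last Monday of each month.
October 2006 ends with Monday 2006-10-30.
November 2006 ends with Monday 2006-11-27.
Last Monday of December 2006: 2006-12-25.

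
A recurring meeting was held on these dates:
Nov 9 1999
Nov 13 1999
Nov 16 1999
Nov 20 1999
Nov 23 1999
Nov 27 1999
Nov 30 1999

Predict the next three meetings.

Dec 4 1999, Dec 7 1999, Dec 11 1999

Gaps: 4, 3, 4, 3, 4, 3 days — not constant, but cyclic with period 2.
The events fall on every Tuesday and Saturday.
The following Saturday is Dec 4 1999.
The following Tuesday is Dec 7 1999.
Next Saturday: Dec 11 1999.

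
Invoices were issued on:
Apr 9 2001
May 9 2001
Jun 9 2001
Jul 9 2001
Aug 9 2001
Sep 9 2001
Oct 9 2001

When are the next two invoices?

Nov 9 2001, Dec 9 2001

Each date is the 9th; the gaps (30, 31, 30, 31, 31, 30) track the month lengths.
The rule is the 9th of each month.
November 2001: Nov 9 2001.
December 2001: Dec 9 2001.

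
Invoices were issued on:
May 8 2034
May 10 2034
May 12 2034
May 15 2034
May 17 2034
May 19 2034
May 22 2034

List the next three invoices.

May 24 2034, May 26 2034, May 29 2034

The gap pattern 2, 2, 3, 2, 2, 3 repeats every 3 events.
These are the Mondays, Wednesdays and Fridays of each week.
Next Wednesday: May 24 2034.
The following Friday is May 26 2034.
The following Monday is May 29 2034.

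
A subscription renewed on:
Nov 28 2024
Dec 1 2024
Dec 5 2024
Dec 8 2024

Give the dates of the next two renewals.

Dec 12 2024, Dec 15 2024

Gaps: 3, 4, 3 days — not constant, but cyclic with period 2.
The events fall on every Thursday and Sunday.
The following Thursday is Dec 12 2024.
The following Sunday is Dec 15 2024.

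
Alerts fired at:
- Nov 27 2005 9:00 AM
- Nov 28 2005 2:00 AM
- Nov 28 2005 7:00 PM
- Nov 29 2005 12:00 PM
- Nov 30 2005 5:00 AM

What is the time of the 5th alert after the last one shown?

Dec 3 2005 6:00 PM

The interval is a steady 17 hours (17, 17, 17, 17).
Nov 30 2005 5:00 AM + 17 h = Nov 30 2005 10:00 PM.
Nov 30 2005 10:00 PM + 17 h = Dec 1 2005 3:00 PM.
Dec 1 2005 3:00 PM + 17 h = Dec 2 2005 8:00 AM.
Dec 2 2005 8:00 AM + 17 h = Dec 3 2005 1:00 AM.
Dec 3 2005 1:00 AM + 17 h = Dec 3 2005 6:00 PM.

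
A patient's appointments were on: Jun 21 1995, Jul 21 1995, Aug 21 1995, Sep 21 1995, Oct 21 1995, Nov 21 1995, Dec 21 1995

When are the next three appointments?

The day-of-month is always 21 (30, 31, 31, 30, 31, 30 days between events).
So this recurs on the 21st of each month.
January 1996: Jan 21 1996.
February 1996: Feb 21 1996.
Next: March 1996 → Mar 21 1996.

Jan 21 1996, Feb 21 1996, Mar 21 1996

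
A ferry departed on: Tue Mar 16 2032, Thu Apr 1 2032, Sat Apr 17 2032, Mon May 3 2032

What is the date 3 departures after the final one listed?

Gaps between consecutive events: 16, 16, 16 days — a constant 16-day interval.
Mon May 3 2032 + 16 days = Wed May 19 2032.
Wed May 19 2032 + 16 days = Fri Jun 4 2032.
Fri Jun 4 2032 + 16 days = Sun Jun 20 2032.

Sun Jun 20 2032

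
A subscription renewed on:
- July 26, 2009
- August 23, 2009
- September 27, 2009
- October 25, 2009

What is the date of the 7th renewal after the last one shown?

These are Sundays at 28- or 35-day spacing (28, 35, 28).
The pattern: 4th Sunday of the month.
4th Sunday of November 2009: November 22, 2009.
4th Sunday of December 2009: December 27, 2009.
4th Sunday of January 2010: January 24, 2010.
4th Sunday of February 2010: February 28, 2010.
March 2010 — 4th Sunday is March 28, 2010.
4th Sunday of April 2010: April 25, 2010.
May 2010 — 4th Sunday is May 23, 2010.

May 23, 2010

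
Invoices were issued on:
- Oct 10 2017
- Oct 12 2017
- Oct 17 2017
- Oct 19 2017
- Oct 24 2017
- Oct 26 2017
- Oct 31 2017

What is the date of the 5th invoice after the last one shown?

The gap pattern 2, 5, 2, 5, 2, 5 repeats every 2 events.
These are the Tuesdays and Thursdays of each week.
The following Thursday is Nov 2 2017.
Next Tuesday: Nov 7 2017.
The following Thursday is Nov 9 2017.
The following Tuesday is Nov 14 2017.
Next Thursday: Nov 16 2017.

Nov 16 2017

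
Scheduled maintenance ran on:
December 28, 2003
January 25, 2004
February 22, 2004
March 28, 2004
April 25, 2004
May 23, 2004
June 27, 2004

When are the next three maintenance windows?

Gaps: 28, 28, 35, 28, 28, 35 days — a mix of 28 and 35. Every date is a Sunday.
Each is the 4th Sunday of its month.
4th Sunday of July 2004: July 25, 2004.
August 2004 — 4th Sunday is August 22, 2004.
September 2004 — 4th Sunday is September 26, 2004.

July 25, 2004; August 22, 2004; September 26, 2004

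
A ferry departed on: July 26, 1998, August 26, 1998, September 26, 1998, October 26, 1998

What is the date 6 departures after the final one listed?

Gaps: 31, 31, 30 days — not constant. Every event is on the 26th of the month.
Pattern: the 26th of each month.
November 1998: November 26, 1998.
Next: December 1998 → December 26, 1998.
Next: January 1999 → January 26, 1999.
Next: February 1999 → February 26, 1999.
March 1999: March 26, 1999.
Next: April 1999 → April 26, 1999.

April 26, 1999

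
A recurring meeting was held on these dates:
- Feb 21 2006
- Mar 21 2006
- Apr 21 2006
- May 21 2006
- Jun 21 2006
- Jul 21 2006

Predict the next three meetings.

Gaps: 28, 31, 30, 31, 30 days — not constant. Every event is on the 21st of the month.
Pattern: the 21st of each month.
Next: August 2006 → Aug 21 2006.
Next: September 2006 → Sep 21 2006.
October 2006: Oct 21 2006.

Aug 21 2006, Sep 21 2006, Oct 21 2006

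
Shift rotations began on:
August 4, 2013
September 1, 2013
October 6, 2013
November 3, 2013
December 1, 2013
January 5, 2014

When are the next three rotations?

February 2, 2014; March 2, 2014; April 6, 2014

These are Sundays at 28- or 35-day spacing (28, 35, 28, 28, 35).
The pattern: 1st Sunday of the month.
1st Sunday of February 2014: February 2, 2014.
1st Sunday of March 2014: March 2, 2014.
April 2014 — 1st Sunday is April 6, 2014.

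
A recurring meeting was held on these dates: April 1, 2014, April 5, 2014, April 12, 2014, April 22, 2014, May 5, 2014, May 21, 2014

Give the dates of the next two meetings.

Intervals are 4, 7, 10, 13, 16 days — an arithmetic progression with common difference 3.
Next gap: 19 days. May 21, 2014 + 19 days = June 9, 2014.
Next gap: 22 days. June 9, 2014 + 22 days = July 1, 2014.

June 9, 2014; July 1, 2014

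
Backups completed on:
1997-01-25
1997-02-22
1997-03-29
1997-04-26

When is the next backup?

1997-05-31

These are Saturdays with 28, 35, 28-day gaps.
Each is the final Saturday of its month — 1997-03-29 is past the 28th, so '4th Saturday' doesn't fit.
May 1997 ends with Saturday 1997-05-31.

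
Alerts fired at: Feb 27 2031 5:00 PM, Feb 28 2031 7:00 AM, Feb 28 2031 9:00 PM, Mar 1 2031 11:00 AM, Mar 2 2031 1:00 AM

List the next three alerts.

Mar 2 2031 3:00 PM, Mar 3 2031 5:00 AM, Mar 3 2031 7:00 PM

Gaps: 14, 14, 14, 14 hours — each event is 14 hours after the previous one.
Mar 2 2031 1:00 AM + 14 h = Mar 2 2031 3:00 PM.
Mar 2 2031 3:00 PM + 14 h = Mar 3 2031 5:00 AM.
Mar 3 2031 5:00 AM + 14 h = Mar 3 2031 7:00 PM.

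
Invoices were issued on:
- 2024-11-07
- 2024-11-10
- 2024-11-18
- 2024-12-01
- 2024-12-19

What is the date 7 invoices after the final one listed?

2025-09-11

Gaps: 3, 8, 13, 18 days — each gap is 5 larger than the previous one.
Next gap: 23 days. 2024-12-19 + 23 days = 2025-01-11.
Next gap: 28 days. 2025-01-11 + 28 days = 2025-02-08.
Next gap: 33 days. 2025-02-08 + 33 days = 2025-03-13.
Next gap: 38 days. 2025-03-13 + 38 days = 2025-04-20.
Next gap: 43 days. 2025-04-20 + 43 days = 2025-06-02.
Next gap: 48 days. 2025-06-02 + 48 days = 2025-07-20.
Next gap: 53 days. 2025-07-20 + 53 days = 2025-09-11.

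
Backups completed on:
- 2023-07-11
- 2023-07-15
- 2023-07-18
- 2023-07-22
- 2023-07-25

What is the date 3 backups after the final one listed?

2023-08-05

Gaps: 4, 3, 4, 3 days — not constant, but cyclic with period 2.
The events fall on every Tuesday and Saturday.
The following Saturday is 2023-07-29.
The following Tuesday is 2023-08-01.
The following Saturday is 2023-08-05.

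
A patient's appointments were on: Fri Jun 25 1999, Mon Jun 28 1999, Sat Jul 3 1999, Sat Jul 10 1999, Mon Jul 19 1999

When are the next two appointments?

Gaps: 3, 5, 7, 9 days — each gap is 2 larger than the previous one.
Next gap: 11 days. Mon Jul 19 1999 + 11 days = Fri Jul 30 1999.
Next gap: 13 days. Fri Jul 30 1999 + 13 days = Thu Aug 12 1999.

Fri Jul 30 1999, Thu Aug 12 1999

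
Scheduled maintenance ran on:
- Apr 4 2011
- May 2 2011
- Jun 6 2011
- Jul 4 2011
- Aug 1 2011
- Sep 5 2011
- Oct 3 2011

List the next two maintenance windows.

Nov 7 2011, Dec 5 2011

Gaps: 28, 35, 28, 28, 35, 28 days — a mix of 28 and 35. Every date is a Monday.
Each is the 1st Monday of its month.
1st Monday of November 2011: Nov 7 2011.
December 2011 — 1st Monday is Dec 5 2011.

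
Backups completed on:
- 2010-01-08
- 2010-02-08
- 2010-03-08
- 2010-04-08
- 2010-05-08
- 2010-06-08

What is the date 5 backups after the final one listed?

Each date is the 8th; the gaps (31, 28, 31, 30, 31) track the month lengths.
The rule is the 8th of each month.
Next: July 2010 → 2010-07-08.
Next: August 2010 → 2010-08-08.
September 2010: 2010-09-08.
October 2010: 2010-10-08.
November 2010: 2010-11-08.

2010-11-08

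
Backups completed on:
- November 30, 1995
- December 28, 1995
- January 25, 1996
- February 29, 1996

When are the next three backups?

March 28, 1996; April 25, 1996; May 30, 1996

All Thursdays; the gaps (28, 28, 35) vary with month length.
This is the last Thursday of each month.
March 1996 ends with Thursday March 28, 1996.
Last Thursday of April 1996: April 25, 1996.
May 1996 ends with Thursday May 30, 1996.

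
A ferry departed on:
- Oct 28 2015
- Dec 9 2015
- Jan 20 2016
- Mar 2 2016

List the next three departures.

Apr 13 2016, May 25 2016, Jul 6 2016

Gaps between consecutive events: 42, 42, 42 days — a constant 42-day interval.
Mar 2 2016 + 42 days = Apr 13 2016.
Apr 13 2016 + 42 days = May 25 2016.
May 25 2016 + 42 days = Jul 6 2016.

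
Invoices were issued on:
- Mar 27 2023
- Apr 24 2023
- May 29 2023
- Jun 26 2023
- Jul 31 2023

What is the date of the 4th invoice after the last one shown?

All Mondays; the gaps (28, 35, 28, 35) vary with month length.
This is the last Monday of each month.
Last Monday of August 2023: Aug 28 2023.
Last Monday of September 2023: Sep 25 2023.
Last Monday of October 2023: Oct 30 2023.
November 2023 ends with Monday Nov 27 2023.

Nov 27 2023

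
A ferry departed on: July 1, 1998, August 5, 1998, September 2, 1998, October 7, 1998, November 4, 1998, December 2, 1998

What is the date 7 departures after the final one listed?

July 7, 1999

Gaps: 35, 28, 35, 28, 28 days — a mix of 28 and 35. Every date is a Wednesday.
Each is the 1st Wednesday of its month.
1st Wednesday of January 1999: January 6, 1999.
1st Wednesday of February 1999: February 3, 1999.
1st Wednesday of March 1999: March 3, 1999.
April 1999 — 1st Wednesday is April 7, 1999.
May 1999 — 1st Wednesday is May 5, 1999.
June 1999 — 1st Wednesday is June 2, 1999.
July 1999 — 1st Wednesday is July 7, 1999.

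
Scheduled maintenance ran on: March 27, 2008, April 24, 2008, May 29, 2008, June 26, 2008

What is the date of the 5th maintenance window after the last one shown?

November 27, 2008

All Thursdays; the gaps (28, 35, 28) vary with month length.
This is the last Thursday of each month.
July 2008 ends with Thursday July 31, 2008.
Last Thursday of August 2008: August 28, 2008.
September 2008 ends with Thursday September 25, 2008.
Last Thursday of October 2008: October 30, 2008.
November 2008 ends with Thursday November 27, 2008.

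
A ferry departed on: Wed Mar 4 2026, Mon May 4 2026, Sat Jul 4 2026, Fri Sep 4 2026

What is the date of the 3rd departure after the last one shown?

The day-of-month is always 4 (61, 61, 62 days between events).
So this recurs on the 4th of every 2 months.
November 2026: Wed Nov 4 2026.
Next: January 2027 → Mon Jan 4 2027.
March 2027: Thu Mar 4 2027.

Thu Mar 4 2027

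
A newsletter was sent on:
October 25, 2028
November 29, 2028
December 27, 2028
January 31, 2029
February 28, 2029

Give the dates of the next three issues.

March 28, 2029; April 25, 2029; May 30, 2029

Every date is a Wednesday; gaps 35, 28, 35, 28 days.
Each is the last Wednesday of its month (at least one falls on the 29th or later, ruling out '4th Wednesday').
Last Wednesday of March 2029: March 28, 2029.
Last Wednesday of April 2029: April 25, 2029.
May 2029 ends with Wednesday May 30, 2029.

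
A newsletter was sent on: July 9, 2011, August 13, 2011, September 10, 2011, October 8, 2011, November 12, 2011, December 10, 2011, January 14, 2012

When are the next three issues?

February 11, 2012; March 10, 2012; April 14, 2012

All dates are Saturdays, 35, 28, 28, 35, 28, 35 days apart.
Specifically, the 2nd Saturday of each month.
February 2012 — 2nd Saturday is February 11, 2012.
March 2012 — 2nd Saturday is March 10, 2012.
April 2012 — 2nd Saturday is April 14, 2012.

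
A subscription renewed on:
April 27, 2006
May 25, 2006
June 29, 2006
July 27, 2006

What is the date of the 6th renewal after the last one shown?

January 25, 2007

These are Thursdays with 28, 35, 28-day gaps.
Each is the final Thursday of its month — June 29, 2006 is past the 28th, so '4th Thursday' doesn't fit.
August 2006 ends with Thursday August 31, 2006.
September 2006 ends with Thursday September 28, 2006.
October 2006 ends with Thursday October 26, 2006.
Last Thursday of November 2006: November 30, 2006.
December 2006 ends with Thursday December 28, 2006.
Last Thursday of January 2007: January 25, 2007.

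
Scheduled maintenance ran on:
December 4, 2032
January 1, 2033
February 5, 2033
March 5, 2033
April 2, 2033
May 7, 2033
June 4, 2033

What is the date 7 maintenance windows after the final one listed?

January 7, 2034

All dates are Saturdays, 28, 35, 28, 28, 35, 28 days apart.
Specifically, the 1st Saturday of each month.
July 2033 — 1st Saturday is July 2, 2033.
August 2033 — 1st Saturday is August 6, 2033.
September 2033 — 1st Saturday is September 3, 2033.
1st Saturday of October 2033: October 1, 2033.
1st Saturday of November 2033: November 5, 2033.
December 2033 — 1st Saturday is December 3, 2033.
January 2034 — 1st Saturday is January 7, 2034.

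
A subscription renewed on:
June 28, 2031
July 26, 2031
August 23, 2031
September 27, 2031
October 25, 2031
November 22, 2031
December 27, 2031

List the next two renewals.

January 24, 2032; February 28, 2032

All dates are Saturdays, 28, 28, 35, 28, 28, 35 days apart.
Specifically, the 4th Saturday of each month.
4th Saturday of January 2032: January 24, 2032.
4th Saturday of February 2032: February 28, 2032.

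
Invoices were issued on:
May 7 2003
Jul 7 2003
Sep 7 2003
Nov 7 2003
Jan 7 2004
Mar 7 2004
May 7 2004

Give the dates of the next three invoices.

Jul 7 2004, Sep 7 2004, Nov 7 2004

Each date is the 7th; the gaps (61, 62, 61, 61, 60, 61) track the month lengths.
The rule is the 7th of every 2 months.
July 2004: Jul 7 2004.
Next: September 2004 → Sep 7 2004.
Next: November 2004 → Nov 7 2004.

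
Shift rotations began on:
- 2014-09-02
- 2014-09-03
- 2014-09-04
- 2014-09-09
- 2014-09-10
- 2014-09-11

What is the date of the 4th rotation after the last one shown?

2014-09-23

Every event lands on a Tuesday or Wednesday or Thursday (gaps cycle 1, 1, 5, 1, 1).
So the schedule is: every Tuesday, Wednesday and Thursday.
The following Tuesday is 2014-09-16.
The following Wednesday is 2014-09-17.
Next Thursday: 2014-09-18.
Next Tuesday: 2014-09-23.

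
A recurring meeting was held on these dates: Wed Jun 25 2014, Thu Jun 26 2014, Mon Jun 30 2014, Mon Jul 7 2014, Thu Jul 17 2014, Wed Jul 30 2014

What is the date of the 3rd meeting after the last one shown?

Thu Sep 25 2014

Gaps: 1, 4, 7, 10, 13 days — each gap is 3 larger than the previous one.
Next gap: 16 days. Wed Jul 30 2014 + 16 days = Fri Aug 15 2014.
Next gap: 19 days. Fri Aug 15 2014 + 19 days = Wed Sep 3 2014.
Next gap: 22 days. Wed Sep 3 2014 + 22 days = Thu Sep 25 2014.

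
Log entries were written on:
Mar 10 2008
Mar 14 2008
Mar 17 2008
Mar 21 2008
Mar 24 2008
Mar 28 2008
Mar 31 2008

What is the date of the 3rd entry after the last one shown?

Apr 11 2008

Gaps: 4, 3, 4, 3, 4, 3 days — not constant, but cyclic with period 2.
The events fall on every Monday and Friday.
Next Friday: Apr 4 2008.
The following Monday is Apr 7 2008.
The following Friday is Apr 11 2008.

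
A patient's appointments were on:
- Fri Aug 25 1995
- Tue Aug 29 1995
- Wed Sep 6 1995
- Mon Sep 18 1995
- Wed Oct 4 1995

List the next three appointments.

Tue Oct 24 1995, Fri Nov 17 1995, Fri Dec 15 1995

The spacing grows by 4 each time: 4, 8, 12, 16 days.
Next gap: 20 days. Wed Oct 4 1995 + 20 days = Tue Oct 24 1995.
Next gap: 24 days. Tue Oct 24 1995 + 24 days = Fri Nov 17 1995.
Next gap: 28 days. Fri Nov 17 1995 + 28 days = Fri Dec 15 1995.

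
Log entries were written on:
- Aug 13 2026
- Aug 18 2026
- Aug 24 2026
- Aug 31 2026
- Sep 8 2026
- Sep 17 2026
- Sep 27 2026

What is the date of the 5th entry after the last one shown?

Dec 1 2026

The spacing grows by 1 each time: 5, 6, 7, 8, 9, 10 days.
Next gap: 11 days. Sep 27 2026 + 11 days = Oct 8 2026.
Next gap: 12 days. Oct 8 2026 + 12 days = Oct 20 2026.
Next gap: 13 days. Oct 20 2026 + 13 days = Nov 2 2026.
Next gap: 14 days. Nov 2 2026 + 14 days = Nov 16 2026.
Next gap: 15 days. Nov 16 2026 + 15 days = Dec 1 2026.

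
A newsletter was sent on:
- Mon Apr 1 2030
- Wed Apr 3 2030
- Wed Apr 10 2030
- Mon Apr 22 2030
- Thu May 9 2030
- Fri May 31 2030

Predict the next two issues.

Thu Jun 27 2030, Mon Jul 29 2030

Intervals are 2, 7, 12, 17, 22 days — an arithmetic progression with common difference 5.
Next gap: 27 days. Fri May 31 2030 + 27 days = Thu Jun 27 2030.
Next gap: 32 days. Thu Jun 27 2030 + 32 days = Mon Jul 29 2030.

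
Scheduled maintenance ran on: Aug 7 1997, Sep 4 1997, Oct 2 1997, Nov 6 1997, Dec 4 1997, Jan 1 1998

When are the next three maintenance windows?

Feb 5 1998, Mar 5 1998, Apr 2 1998

All dates are Thursdays, 28, 28, 35, 28, 28 days apart.
Specifically, the 1st Thursday of each month.
February 1998 — 1st Thursday is Feb 5 1998.
1st Thursday of March 1998: Mar 5 1998.
1st Thursday of April 1998: Apr 2 1998.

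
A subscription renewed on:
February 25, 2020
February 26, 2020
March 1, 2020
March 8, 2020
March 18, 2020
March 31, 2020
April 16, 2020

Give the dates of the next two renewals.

May 5, 2020; May 27, 2020

Intervals are 1, 4, 7, 10, 13, 16 days — an arithmetic progression with common difference 3.
Next gap: 19 days. April 16, 2020 + 19 days = May 5, 2020.
Next gap: 22 days. May 5, 2020 + 22 days = May 27, 2020.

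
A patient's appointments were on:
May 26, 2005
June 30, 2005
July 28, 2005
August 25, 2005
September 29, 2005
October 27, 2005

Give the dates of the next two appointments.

November 24, 2005; December 29, 2005

These are Thursdays with 35, 28, 28, 35, 28-day gaps.
Each is the final Thursday of its month — June 30, 2005 is past the 28th, so '4th Thursday' doesn't fit.
November 2005 ends with Thursday November 24, 2005.
Last Thursday of December 2005: December 29, 2005.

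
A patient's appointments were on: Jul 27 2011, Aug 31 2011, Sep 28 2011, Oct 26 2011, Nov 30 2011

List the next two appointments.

These are Wednesdays with 35, 28, 28, 35-day gaps.
Each is the final Wednesday of its month — Aug 31 2011 is past the 28th, so '4th Wednesday' doesn't fit.
Last Wednesday of December 2011: Dec 28 2011.
Last Wednesday of January 2012: Jan 25 2012.

Dec 28 2011, Jan 25 2012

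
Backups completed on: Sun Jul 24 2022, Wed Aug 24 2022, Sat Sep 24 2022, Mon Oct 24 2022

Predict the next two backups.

The day-of-month is always 24 (31, 31, 30 days between events).
So this recurs on the 24th of each month.
Next: November 2022 → Thu Nov 24 2022.
December 2022: Sat Dec 24 2022.

Thu Nov 24 2022, Sat Dec 24 2022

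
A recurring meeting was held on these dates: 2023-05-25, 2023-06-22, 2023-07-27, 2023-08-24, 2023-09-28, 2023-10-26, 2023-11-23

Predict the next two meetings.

These are Thursdays at 28- or 35-day spacing (28, 35, 28, 35, 28, 28).
The pattern: 4th Thursday of the month.
December 2023 — 4th Thursday is 2023-12-28.
4th Thursday of January 2024: 2024-01-25.

2023-12-28, 2024-01-25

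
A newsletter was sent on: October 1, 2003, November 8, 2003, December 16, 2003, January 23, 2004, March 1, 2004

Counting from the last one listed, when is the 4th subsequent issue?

July 31, 2004

Gaps between consecutive events: 38, 38, 38, 38 days — a constant 38-day interval.
March 1, 2004 + 38 days = April 8, 2004.
April 8, 2004 + 38 days = May 16, 2004.
May 16, 2004 + 38 days = June 23, 2004.
June 23, 2004 + 38 days = July 31, 2004.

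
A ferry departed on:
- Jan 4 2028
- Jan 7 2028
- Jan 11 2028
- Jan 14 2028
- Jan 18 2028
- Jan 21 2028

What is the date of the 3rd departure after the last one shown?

Every event lands on a Tuesday or Friday (gaps cycle 3, 4, 3, 4, 3).
So the schedule is: every Tuesday and Friday.
Next Tuesday: Jan 25 2028.
Next Friday: Jan 28 2028.
Next Tuesday: Feb 1 2028.

Feb 1 2028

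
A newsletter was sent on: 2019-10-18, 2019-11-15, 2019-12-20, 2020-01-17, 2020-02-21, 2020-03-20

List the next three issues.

2020-04-17, 2020-05-15, 2020-06-19

Gaps: 28, 35, 28, 35, 28 days — a mix of 28 and 35. Every date is a Friday.
Each is the 3rd Friday of its month.
3rd Friday of April 2020: 2020-04-17.
3rd Friday of May 2020: 2020-05-15.
June 2020 — 3rd Friday is 2020-06-19.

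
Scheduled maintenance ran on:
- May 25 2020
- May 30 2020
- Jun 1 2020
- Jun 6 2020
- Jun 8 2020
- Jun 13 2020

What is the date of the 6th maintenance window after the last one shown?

Jul 4 2020

The gap pattern 5, 2, 5, 2, 5 repeats every 2 events.
These are the Mondays and Saturdays of each week.
The following Monday is Jun 15 2020.
Next Saturday: Jun 20 2020.
Next Monday: Jun 22 2020.
Next Saturday: Jun 27 2020.
Next Monday: Jun 29 2020.
The following Saturday is Jul 4 2020.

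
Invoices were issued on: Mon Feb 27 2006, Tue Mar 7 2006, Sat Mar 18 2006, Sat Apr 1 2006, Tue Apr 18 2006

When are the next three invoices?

Intervals are 8, 11, 14, 17 days — an arithmetic progression with common difference 3.
Next gap: 20 days. Tue Apr 18 2006 + 20 days = Mon May 8 2006.
Next gap: 23 days. Mon May 8 2006 + 23 days = Wed May 31 2006.
Next gap: 26 days. Wed May 31 2006 + 26 days = Mon Jun 26 2006.

Mon May 8 2006, Wed May 31 2006, Mon Jun 26 2006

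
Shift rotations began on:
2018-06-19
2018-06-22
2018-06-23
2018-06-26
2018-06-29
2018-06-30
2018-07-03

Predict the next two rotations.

2018-07-06, 2018-07-07

Gaps: 3, 1, 3, 3, 1, 3 days — not constant, but cyclic with period 3.
The events fall on every Tuesday, Friday and Saturday.
The following Friday is 2018-07-06.
Next Saturday: 2018-07-07.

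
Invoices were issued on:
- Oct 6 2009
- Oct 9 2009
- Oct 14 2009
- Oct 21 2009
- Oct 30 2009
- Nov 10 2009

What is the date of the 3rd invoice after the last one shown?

Intervals are 3, 5, 7, 9, 11 days — an arithmetic progression with common difference 2.
Next gap: 13 days. Nov 10 2009 + 13 days = Nov 23 2009.
Next gap: 15 days. Nov 23 2009 + 15 days = Dec 8 2009.
Next gap: 17 days. Dec 8 2009 + 17 days = Dec 25 2009.

Dec 25 2009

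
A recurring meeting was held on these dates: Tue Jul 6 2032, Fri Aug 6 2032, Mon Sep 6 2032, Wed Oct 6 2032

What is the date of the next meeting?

Sat Nov 6 2032

Each date is the 6th; the gaps (31, 31, 30) track the month lengths.
The rule is the 6th of each month.
Next: November 2032 → Sat Nov 6 2032.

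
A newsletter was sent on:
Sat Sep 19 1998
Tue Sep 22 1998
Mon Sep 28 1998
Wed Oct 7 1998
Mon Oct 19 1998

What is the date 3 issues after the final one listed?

Sat Dec 12 1998

The spacing grows by 3 each time: 3, 6, 9, 12 days.
Next gap: 15 days. Mon Oct 19 1998 + 15 days = Tue Nov 3 1998.
Next gap: 18 days. Tue Nov 3 1998 + 18 days = Sat Nov 21 1998.
Next gap: 21 days. Sat Nov 21 1998 + 21 days = Sat Dec 12 1998.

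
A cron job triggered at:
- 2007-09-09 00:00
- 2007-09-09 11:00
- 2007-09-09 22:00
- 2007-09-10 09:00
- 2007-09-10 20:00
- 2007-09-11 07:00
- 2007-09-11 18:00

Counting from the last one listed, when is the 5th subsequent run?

The interval is a steady 11 hours (11, 11, 11, 11, 11, 11).
2007-09-11 18:00 + 11 h = 2007-09-12 05:00.
2007-09-12 05:00 + 11 h = 2007-09-12 16:00.
2007-09-12 16:00 + 11 h = 2007-09-13 03:00.
2007-09-13 03:00 + 11 h = 2007-09-13 14:00.
2007-09-13 14:00 + 11 h = 2007-09-14 01:00.

2007-09-14 01:00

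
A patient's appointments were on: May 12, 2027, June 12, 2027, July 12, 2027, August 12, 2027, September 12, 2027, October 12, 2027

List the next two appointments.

Each date is the 12th; the gaps (31, 30, 31, 31, 30) track the month lengths.
The rule is the 12th of each month.
Next: November 2027 → November 12, 2027.
December 2027: December 12, 2027.

November 12, 2027; December 12, 2027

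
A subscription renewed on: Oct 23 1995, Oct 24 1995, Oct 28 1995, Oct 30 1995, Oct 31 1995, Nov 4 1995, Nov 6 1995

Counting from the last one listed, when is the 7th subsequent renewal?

Nov 21 1995

Gaps: 1, 4, 2, 1, 4, 2 days — not constant, but cyclic with period 3.
The events fall on every Monday, Tuesday and Saturday.
The following Tuesday is Nov 7 1995.
Next Saturday: Nov 11 1995.
The following Monday is Nov 13 1995.
Next Tuesday: Nov 14 1995.
The following Saturday is Nov 18 1995.
Next Monday: Nov 20 1995.
The following Tuesday is Nov 21 1995.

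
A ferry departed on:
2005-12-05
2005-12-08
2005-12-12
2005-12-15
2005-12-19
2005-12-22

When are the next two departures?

2005-12-26, 2005-12-29

Every event lands on a Monday or Thursday (gaps cycle 3, 4, 3, 4, 3).
So the schedule is: every Monday and Thursday.
Next Monday: 2005-12-26.
Next Thursday: 2005-12-29.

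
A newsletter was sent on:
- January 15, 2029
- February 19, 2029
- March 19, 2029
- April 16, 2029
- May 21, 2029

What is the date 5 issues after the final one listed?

These are Mondays at 28- or 35-day spacing (35, 28, 28, 35).
The pattern: 3rd Monday of the month.
3rd Monday of June 2029: June 18, 2029.
July 2029 — 3rd Monday is July 16, 2029.
3rd Monday of August 2029: August 20, 2029.
September 2029 — 3rd Monday is September 17, 2029.
3rd Monday of October 2029: October 15, 2029.

October 15, 2029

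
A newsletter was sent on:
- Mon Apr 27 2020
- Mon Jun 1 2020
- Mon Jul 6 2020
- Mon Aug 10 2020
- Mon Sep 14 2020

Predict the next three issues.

Mon Oct 19 2020, Mon Nov 23 2020, Mon Dec 28 2020

Every event comes 35 days after the last (35, 35, 35, 35).
Mon Sep 14 2020 + 35 days = Mon Oct 19 2020.
Mon Oct 19 2020 + 35 days = Mon Nov 23 2020.
Mon Nov 23 2020 + 35 days = Mon Dec 28 2020.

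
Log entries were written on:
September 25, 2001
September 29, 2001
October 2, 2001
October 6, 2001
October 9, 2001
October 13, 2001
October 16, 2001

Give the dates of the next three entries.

October 20, 2001; October 23, 2001; October 27, 2001

Every event lands on a Tuesday or Saturday (gaps cycle 4, 3, 4, 3, 4, 3).
So the schedule is: every Tuesday and Saturday.
The following Saturday is October 20, 2001.
Next Tuesday: October 23, 2001.
The following Saturday is October 27, 2001.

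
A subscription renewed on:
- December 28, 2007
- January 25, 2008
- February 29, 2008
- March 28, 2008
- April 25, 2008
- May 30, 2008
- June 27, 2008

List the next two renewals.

Every date is a Friday; gaps 28, 35, 28, 28, 35, 28 days.
Each is the last Friday of its month (at least one falls on the 29th or later, ruling out '4th Friday').
July 2008 ends with Friday July 25, 2008.
Last Friday of August 2008: August 29, 2008.

July 25, 2008; August 29, 2008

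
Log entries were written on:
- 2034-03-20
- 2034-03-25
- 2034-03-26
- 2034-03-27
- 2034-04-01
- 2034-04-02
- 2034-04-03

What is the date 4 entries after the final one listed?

Gaps: 5, 1, 1, 5, 1, 1 days — not constant, but cyclic with period 3.
The events fall on every Monday, Saturday and Sunday.
Next Saturday: 2034-04-08.
Next Sunday: 2034-04-09.
The following Monday is 2034-04-10.
The following Saturday is 2034-04-15.

2034-04-15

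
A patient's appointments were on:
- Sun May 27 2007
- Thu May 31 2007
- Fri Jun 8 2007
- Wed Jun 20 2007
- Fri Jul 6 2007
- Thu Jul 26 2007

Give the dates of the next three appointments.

Gaps: 4, 8, 12, 16, 20 days — each gap is 4 larger than the previous one.
Next gap: 24 days. Thu Jul 26 2007 + 24 days = Sun Aug 19 2007.
Next gap: 28 days. Sun Aug 19 2007 + 28 days = Sun Sep 16 2007.
Next gap: 32 days. Sun Sep 16 2007 + 32 days = Thu Oct 18 2007.

Sun Aug 19 2007, Sun Sep 16 2007, Thu Oct 18 2007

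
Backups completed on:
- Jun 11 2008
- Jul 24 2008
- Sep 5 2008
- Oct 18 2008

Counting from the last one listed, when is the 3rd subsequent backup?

The spacing is 43, 43, 43 days — always 43 days.
Oct 18 2008 + 43 days = Nov 30 2008.
Nov 30 2008 + 43 days = Jan 12 2009.
Jan 12 2009 + 43 days = Feb 24 2009.

Feb 24 2009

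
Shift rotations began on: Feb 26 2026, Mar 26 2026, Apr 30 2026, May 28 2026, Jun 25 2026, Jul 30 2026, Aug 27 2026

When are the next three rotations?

Every date is a Thursday; gaps 28, 35, 28, 28, 35, 28 days.
Each is the last Thursday of its month (at least one falls on the 29th or later, ruling out '4th Thursday').
Last Thursday of September 2026: Sep 24 2026.
Last Thursday of October 2026: Oct 29 2026.
November 2026 ends with Thursday Nov 26 2026.

Sep 24 2026, Oct 29 2026, Nov 26 2026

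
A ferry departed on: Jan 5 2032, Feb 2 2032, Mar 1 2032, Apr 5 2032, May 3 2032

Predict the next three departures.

All dates are Mondays, 28, 28, 35, 28 days apart.
Specifically, the 1st Monday of each month.
June 2032 — 1st Monday is Jun 7 2032.
1st Monday of July 2032: Jul 5 2032.
August 2032 — 1st Monday is Aug 2 2032.

Jun 7 2032, Jul 5 2032, Aug 2 2032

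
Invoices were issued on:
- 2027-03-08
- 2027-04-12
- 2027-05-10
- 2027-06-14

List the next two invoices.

2027-07-12, 2027-08-09

These are Mondays at 28- or 35-day spacing (35, 28, 35).
The pattern: 2nd Monday of the month.
July 2027 — 2nd Monday is 2027-07-12.
August 2027 — 2nd Monday is 2027-08-09.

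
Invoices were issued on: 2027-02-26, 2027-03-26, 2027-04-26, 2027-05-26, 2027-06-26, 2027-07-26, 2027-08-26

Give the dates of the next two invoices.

Gaps: 28, 31, 30, 31, 30, 31 days — not constant. Every event is on the 26th of the month.
Pattern: the 26th of each month.
September 2027: 2027-09-26.
Next: October 2027 → 2027-10-26.

2027-09-26, 2027-10-26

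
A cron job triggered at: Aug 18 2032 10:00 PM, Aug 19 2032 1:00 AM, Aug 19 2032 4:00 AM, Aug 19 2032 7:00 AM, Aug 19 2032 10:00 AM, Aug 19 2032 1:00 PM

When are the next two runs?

Gaps: 3, 3, 3, 3, 3 hours — each event is 3 hours after the previous one.
Aug 19 2032 1:00 PM + 3 h = Aug 19 2032 4:00 PM.
Aug 19 2032 4:00 PM + 3 h = Aug 19 2032 7:00 PM.

Aug 19 2032 4:00 PM, Aug 19 2032 7:00 PM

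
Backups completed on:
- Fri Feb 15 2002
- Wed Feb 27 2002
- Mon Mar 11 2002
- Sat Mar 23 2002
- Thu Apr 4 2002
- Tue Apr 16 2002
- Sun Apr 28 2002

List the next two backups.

Every event comes 12 days after the last (12, 12, 12, 12, 12, 12).
Sun Apr 28 2002 + 12 days = Fri May 10 2002.
Fri May 10 2002 + 12 days = Wed May 22 2002.

Fri May 10 2002, Wed May 22 2002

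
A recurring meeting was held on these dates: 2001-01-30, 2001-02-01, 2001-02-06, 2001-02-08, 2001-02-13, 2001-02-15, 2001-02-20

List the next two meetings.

The gap pattern 2, 5, 2, 5, 2, 5 repeats every 2 events.
These are the Tuesdays and Thursdays of each week.
Next Thursday: 2001-02-22.
The following Tuesday is 2001-02-27.

2001-02-22, 2001-02-27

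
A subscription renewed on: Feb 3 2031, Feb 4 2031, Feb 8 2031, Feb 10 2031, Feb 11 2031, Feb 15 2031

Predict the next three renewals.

Feb 17 2031, Feb 18 2031, Feb 22 2031

Gaps: 1, 4, 2, 1, 4 days — not constant, but cyclic with period 3.
The events fall on every Monday, Tuesday and Saturday.
Next Monday: Feb 17 2031.
The following Tuesday is Feb 18 2031.
The following Saturday is Feb 22 2031.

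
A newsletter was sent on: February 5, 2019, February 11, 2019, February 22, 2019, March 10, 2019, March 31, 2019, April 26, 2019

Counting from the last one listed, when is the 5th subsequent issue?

November 17, 2019

The spacing grows by 5 each time: 6, 11, 16, 21, 26 days.
Next gap: 31 days. April 26, 2019 + 31 days = May 27, 2019.
Next gap: 36 days. May 27, 2019 + 36 days = July 2, 2019.
Next gap: 41 days. July 2, 2019 + 41 days = August 12, 2019.
Next gap: 46 days. August 12, 2019 + 46 days = September 27, 2019.
Next gap: 51 days. September 27, 2019 + 51 days = November 17, 2019.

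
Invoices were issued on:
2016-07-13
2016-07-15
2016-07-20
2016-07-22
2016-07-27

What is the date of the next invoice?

2016-07-29

Every event lands on a Wednesday or Friday (gaps cycle 2, 5, 2, 5).
So the schedule is: every Wednesday and Friday.
The following Friday is 2016-07-29.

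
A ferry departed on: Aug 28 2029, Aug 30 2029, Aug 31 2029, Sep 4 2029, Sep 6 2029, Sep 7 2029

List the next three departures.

Gaps: 2, 1, 4, 2, 1 days — not constant, but cyclic with period 3.
The events fall on every Tuesday, Thursday and Friday.
The following Tuesday is Sep 11 2029.
The following Thursday is Sep 13 2029.
Next Friday: Sep 14 2029.

Sep 11 2029, Sep 13 2029, Sep 14 2029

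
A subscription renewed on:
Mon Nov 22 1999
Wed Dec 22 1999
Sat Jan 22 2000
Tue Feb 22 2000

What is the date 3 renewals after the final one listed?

Mon May 22 2000

Gaps: 30, 31, 31 days — not constant. Every event is on the 22nd of the month.
Pattern: the 22nd of each month.
Next: March 2000 → Wed Mar 22 2000.
Next: April 2000 → Sat Apr 22 2000.
May 2000: Mon May 22 2000.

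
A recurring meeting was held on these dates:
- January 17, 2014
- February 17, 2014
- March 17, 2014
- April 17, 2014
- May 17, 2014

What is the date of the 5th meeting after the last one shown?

October 17, 2014

The day-of-month is always 17 (31, 28, 31, 30 days between events).
So this recurs on the 17th of each month.
June 2014: June 17, 2014.
Next: July 2014 → July 17, 2014.
Next: August 2014 → August 17, 2014.
Next: September 2014 → September 17, 2014.
October 2014: October 17, 2014.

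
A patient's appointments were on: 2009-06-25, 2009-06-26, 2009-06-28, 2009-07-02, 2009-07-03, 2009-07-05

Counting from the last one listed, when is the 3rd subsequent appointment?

Every event lands on a Thursday or Friday or Sunday (gaps cycle 1, 2, 4, 1, 2).
So the schedule is: every Thursday, Friday and Sunday.
The following Thursday is 2009-07-09.
Next Friday: 2009-07-10.
Next Sunday: 2009-07-12.

2009-07-12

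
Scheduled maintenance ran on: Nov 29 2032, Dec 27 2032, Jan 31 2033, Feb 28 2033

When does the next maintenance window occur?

Mar 28 2033

All Mondays; the gaps (28, 35, 28) vary with month length.
This is the last Monday of each month.
March 2033 ends with Monday Mar 28 2033.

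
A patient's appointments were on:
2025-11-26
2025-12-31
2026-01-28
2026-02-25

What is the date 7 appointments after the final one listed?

All Wednesdays; the gaps (35, 28, 28) vary with month length.
This is the last Wednesday of each month.
Last Wednesday of March 2026: 2026-03-25.
April 2026 ends with Wednesday 2026-04-29.
Last Wednesday of May 2026: 2026-05-27.
Last Wednesday of June 2026: 2026-06-24.
July 2026 ends with Wednesday 2026-07-29.
Last Wednesday of August 2026: 2026-08-26.
Last Wednesday of September 2026: 2026-09-30.

2026-09-30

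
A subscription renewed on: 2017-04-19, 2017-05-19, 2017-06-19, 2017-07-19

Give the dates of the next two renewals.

Gaps: 30, 31, 30 days — not constant. Every event is on the 19th of the month.
Pattern: the 19th of each month.
August 2017: 2017-08-19.
Next: September 2017 → 2017-09-19.

2017-08-19, 2017-09-19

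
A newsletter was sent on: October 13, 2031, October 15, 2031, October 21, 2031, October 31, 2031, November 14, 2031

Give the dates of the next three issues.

Intervals are 2, 6, 10, 14 days — an arithmetic progression with common difference 4.
Next gap: 18 days. November 14, 2031 + 18 days = December 2, 2031.
Next gap: 22 days. December 2, 2031 + 22 days = December 24, 2031.
Next gap: 26 days. December 24, 2031 + 26 days = January 19, 2032.

December 2, 2031; December 24, 2031; January 19, 2032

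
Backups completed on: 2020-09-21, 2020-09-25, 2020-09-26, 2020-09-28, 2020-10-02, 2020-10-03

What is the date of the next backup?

Gaps: 4, 1, 2, 4, 1 days — not constant, but cyclic with period 3.
The events fall on every Monday, Friday and Saturday.
Next Monday: 2020-10-05.

2020-10-05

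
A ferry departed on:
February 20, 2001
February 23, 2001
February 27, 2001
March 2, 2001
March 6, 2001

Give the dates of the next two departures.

March 9, 2001; March 13, 2001

The gap pattern 3, 4, 3, 4 repeats every 2 events.
These are the Tuesdays and Fridays of each week.
Next Friday: March 9, 2001.
The following Tuesday is March 13, 2001.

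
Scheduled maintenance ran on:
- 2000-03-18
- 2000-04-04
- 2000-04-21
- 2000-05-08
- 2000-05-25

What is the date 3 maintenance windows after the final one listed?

2000-07-15

Gaps between consecutive events: 17, 17, 17, 17 days — a constant 17-day interval.
2000-05-25 + 17 days = 2000-06-11.
2000-06-11 + 17 days = 2000-06-28.
2000-06-28 + 17 days = 2000-07-15.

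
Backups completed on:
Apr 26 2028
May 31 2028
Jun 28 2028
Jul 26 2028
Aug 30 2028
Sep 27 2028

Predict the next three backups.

Oct 25 2028, Nov 29 2028, Dec 27 2028

Every date is a Wednesday; gaps 35, 28, 28, 35, 28 days.
Each is the last Wednesday of its month (at least one falls on the 29th or later, ruling out '4th Wednesday').
Last Wednesday of October 2028: Oct 25 2028.
November 2028 ends with Wednesday Nov 29 2028.
Last Wednesday of December 2028: Dec 27 2028.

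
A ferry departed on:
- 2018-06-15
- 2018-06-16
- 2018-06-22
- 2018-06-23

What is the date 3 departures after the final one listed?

2018-07-06

Gaps: 1, 6, 1 days — not constant, but cyclic with period 2.
The events fall on every Friday and Saturday.
The following Friday is 2018-06-29.
The following Saturday is 2018-06-30.
Next Friday: 2018-07-06.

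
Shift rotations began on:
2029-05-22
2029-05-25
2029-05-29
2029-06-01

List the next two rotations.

2029-06-05, 2029-06-08

Every event lands on a Tuesday or Friday (gaps cycle 3, 4, 3).
So the schedule is: every Tuesday and Friday.
The following Tuesday is 2029-06-05.
Next Friday: 2029-06-08.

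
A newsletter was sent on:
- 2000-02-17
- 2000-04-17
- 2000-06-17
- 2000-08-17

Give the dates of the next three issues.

2000-10-17, 2000-12-17, 2001-02-17

Each date is the 17th; the gaps (60, 61, 61) track the month lengths.
The rule is the 17th of every 2 months.
Next: October 2000 → 2000-10-17.
December 2000: 2000-12-17.
February 2001: 2001-02-17.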